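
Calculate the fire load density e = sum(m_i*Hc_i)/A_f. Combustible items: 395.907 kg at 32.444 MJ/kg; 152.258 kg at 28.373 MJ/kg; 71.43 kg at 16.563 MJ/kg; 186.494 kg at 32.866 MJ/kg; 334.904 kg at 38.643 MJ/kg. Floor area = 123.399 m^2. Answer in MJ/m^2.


Total energy = 395.907*32.444 + 152.258*28.373 + 71.43*16.563 + 186.494*32.866 + 334.904*38.643
= 12844.81 + 4320.016 + 1183.095 + 6129.312 + 12941.70
= 37418.93 MJ
e = 37418.93 / 123.399 = 303.24 MJ/m^2

303.24 MJ/m^2


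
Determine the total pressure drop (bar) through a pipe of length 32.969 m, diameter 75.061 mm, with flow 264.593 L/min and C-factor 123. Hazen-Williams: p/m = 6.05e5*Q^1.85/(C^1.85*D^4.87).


Q^1.85 = 30323
C^1.85 = 7350.6
D^4.87 = 1.3592e+09
p/m = 0.0018363 bar/m
p_total = 0.0018363 * 32.969 = 0.060539 bar

0.060539 bar


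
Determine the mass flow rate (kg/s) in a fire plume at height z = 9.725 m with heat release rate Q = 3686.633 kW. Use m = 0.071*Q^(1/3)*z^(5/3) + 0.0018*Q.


Q^(1/3) = 15.448
z^(5/3) = 44.308
First term = 0.071 * 15.448 * 44.308 = 48.598
Second term = 0.0018 * 3686.633 = 6.6359
m = 55.234 kg/s

55.234 kg/s


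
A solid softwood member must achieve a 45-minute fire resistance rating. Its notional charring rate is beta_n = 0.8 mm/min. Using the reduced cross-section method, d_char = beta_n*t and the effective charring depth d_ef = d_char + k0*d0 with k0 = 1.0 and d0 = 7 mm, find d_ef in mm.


d_char = 0.8 * 45 = 36 mm
d_ef = 36 + 1.0*7 = 43 mm

43 mm


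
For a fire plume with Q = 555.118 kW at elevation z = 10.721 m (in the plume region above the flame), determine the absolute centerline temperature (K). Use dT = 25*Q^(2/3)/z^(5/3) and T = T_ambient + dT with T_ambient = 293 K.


Q^(2/3) = 67.545
z^(5/3) = 52.127
dT = 25 * 67.545 / 52.127 = 32.395 K
T = 293 + 32.395 = 325.39 K

325.39 K


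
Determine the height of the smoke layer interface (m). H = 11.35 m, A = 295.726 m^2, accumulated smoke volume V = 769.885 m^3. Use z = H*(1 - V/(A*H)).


V/(A*H) = 0.22937
1 - 0.22937 = 0.77063
z = 11.35 * 0.77063 = 8.7466 m

8.7466 m


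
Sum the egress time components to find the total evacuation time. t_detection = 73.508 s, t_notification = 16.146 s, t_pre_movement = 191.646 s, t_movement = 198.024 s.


Total = 73.508 + 16.146 + 191.646 + 198.024 = 479.324 s

479.324 s


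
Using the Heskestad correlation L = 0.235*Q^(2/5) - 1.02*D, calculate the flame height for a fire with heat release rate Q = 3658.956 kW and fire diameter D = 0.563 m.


Q^(2/5) = 26.628
0.235 * Q^(2/5) = 6.2576
1.02 * D = 0.57426
L = 5.6834 m

5.6834 m


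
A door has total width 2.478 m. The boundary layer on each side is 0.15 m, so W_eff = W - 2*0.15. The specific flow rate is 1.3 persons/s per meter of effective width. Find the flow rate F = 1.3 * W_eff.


W_eff = 2.478 - 0.30 = 2.178 m
F = 1.3 * 2.178 = 2.8314 persons/s

2.8314 persons/s


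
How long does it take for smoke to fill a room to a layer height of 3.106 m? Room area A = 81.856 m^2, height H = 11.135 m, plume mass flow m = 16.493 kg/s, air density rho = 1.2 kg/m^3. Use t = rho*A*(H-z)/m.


H - z = 8.029 m
t = 1.2 * 81.856 * 8.029 / 16.493 = 47.818 s

47.818 s


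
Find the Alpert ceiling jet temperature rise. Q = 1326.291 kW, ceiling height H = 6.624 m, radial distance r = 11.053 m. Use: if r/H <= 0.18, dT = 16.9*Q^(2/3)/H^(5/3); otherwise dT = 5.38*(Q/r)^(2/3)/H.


r/H = 11.053 / 6.624 = 1.6686
r/H > 0.18, so dT = 5.38*(Q/r)^(2/3)/H
Q/r = 119.99
(Q/r)^(2/3) = 24.328
dT = 5.38 * 24.328 / 6.624 = 19.759 K

19.759 K


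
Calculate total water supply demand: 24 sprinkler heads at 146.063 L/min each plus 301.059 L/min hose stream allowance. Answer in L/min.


Sprinkler demand = 24 * 146.063 = 3505.512 L/min
Total = 3505.512 + 301.059 = 3806.571 L/min

3806.571 L/min


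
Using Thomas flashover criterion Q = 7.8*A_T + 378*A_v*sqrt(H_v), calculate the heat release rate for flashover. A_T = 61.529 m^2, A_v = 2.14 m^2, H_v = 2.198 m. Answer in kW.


7.8*A_T = 479.93
sqrt(H_v) = 1.4826
378*A_v*sqrt(H_v) = 1199.3
Q = 479.93 + 1199.3 = 1679.2 kW

1679.2 kW


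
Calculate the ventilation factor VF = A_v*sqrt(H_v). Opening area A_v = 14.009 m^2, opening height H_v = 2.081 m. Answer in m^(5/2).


sqrt(H_v) = 1.4426
VF = 14.009 * 1.4426 = 20.209 m^(5/2)

20.209 m^(5/2)


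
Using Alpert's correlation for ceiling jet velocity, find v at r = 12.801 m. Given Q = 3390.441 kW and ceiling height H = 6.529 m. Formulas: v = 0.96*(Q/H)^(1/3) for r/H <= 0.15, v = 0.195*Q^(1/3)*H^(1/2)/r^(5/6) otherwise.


r/H = 12.801 / 6.529 = 1.9606
r/H > 0.15, so v = 0.195*Q^(1/3)*H^(1/2)/r^(5/6)
Q^(1/3) = 15.023
H^(1/2) = 2.5552
r^(5/6) = 8.3696
v = 0.195 * 15.023 * 2.5552 / 8.3696 = 0.89435 m/s

0.89435 m/s


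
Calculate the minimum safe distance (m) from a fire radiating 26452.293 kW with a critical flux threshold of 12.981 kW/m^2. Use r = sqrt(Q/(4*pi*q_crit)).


4*pi*q_crit = 163.12
Q/(4*pi*q_crit) = 162.16
r = sqrt(162.16) = 12.734 m

12.734 m


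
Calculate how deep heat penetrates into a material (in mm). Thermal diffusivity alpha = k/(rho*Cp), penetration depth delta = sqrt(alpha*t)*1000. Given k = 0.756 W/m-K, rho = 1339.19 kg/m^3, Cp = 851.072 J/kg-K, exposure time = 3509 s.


alpha = 0.756 / (1339.19 * 851.072) = 6.6331e-07 m^2/s
alpha * t = 0.0023275
delta = sqrt(0.0023275) * 1000 = 48.245 mm

48.245 mm


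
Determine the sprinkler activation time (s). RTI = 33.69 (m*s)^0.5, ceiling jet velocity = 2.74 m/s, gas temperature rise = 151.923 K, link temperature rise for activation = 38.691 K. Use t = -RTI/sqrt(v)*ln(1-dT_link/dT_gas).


dT_link/dT_gas = 0.25468
ln(1 - 0.25468) = -0.29394
t = -33.69 / sqrt(2.74) * -0.29394 = 5.9824 s

5.9824 s


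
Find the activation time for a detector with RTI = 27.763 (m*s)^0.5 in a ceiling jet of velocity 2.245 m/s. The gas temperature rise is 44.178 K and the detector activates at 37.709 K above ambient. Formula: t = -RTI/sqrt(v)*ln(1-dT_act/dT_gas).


dT_act/dT_gas = 0.85357
ln(1 - 0.85357) = -1.9212
t = -27.763 / sqrt(2.245) * -1.9212 = 35.599 s

35.599 s


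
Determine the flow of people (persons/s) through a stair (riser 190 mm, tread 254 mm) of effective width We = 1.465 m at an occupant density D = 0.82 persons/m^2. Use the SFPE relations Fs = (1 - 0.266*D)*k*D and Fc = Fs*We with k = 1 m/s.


1 - 0.266*D = 1 - 0.266*0.82 = 0.78188
Fs = 0.78188 * 1 * 0.82 = 0.64114 persons/(s*m)
Fc = 0.64114 * 1.465 = 0.93927 persons/s

0.93927 persons/s


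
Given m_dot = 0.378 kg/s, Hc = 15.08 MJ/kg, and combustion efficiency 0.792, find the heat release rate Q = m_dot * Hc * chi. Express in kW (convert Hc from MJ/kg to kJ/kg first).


Hc = 15.08 MJ/kg = 15.08 * 1000 kJ/kg = 15080 kJ/kg
Q = 0.378 kg/s * 15080 kJ/kg * 0.792 = 4514.6 kW

4514.6 kW


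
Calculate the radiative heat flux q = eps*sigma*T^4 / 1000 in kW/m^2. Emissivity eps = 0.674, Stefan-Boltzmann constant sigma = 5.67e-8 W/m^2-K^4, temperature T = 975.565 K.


T^4 = 9.0578e+11
q = 0.674 * 5.67e-8 * 9.0578e+11 / 1000 = 34.615 kW/m^2

34.615 kW/m^2


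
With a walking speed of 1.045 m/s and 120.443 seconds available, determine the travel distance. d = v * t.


d = 1.045 * 120.443 = 125.86 m

125.86 m


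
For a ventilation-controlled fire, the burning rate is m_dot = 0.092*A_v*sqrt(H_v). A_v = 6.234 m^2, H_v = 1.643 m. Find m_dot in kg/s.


sqrt(H_v) = 1.2818
m_dot = 0.092 * 6.234 * 1.2818 = 0.73515 kg/s

0.73515 kg/s


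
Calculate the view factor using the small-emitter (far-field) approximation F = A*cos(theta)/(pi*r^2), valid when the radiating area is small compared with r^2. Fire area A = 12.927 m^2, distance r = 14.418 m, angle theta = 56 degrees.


cos(56 deg) = 0.55919
pi*r^2 = 653.07
F = 12.927 * 0.55919 / 653.07 = 0.011069

0.011069


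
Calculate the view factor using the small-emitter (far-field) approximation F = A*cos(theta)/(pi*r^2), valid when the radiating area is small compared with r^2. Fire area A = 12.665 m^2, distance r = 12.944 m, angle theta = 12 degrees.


cos(12 deg) = 0.97815
pi*r^2 = 526.36
F = 12.665 * 0.97815 / 526.36 = 0.023535

0.023535


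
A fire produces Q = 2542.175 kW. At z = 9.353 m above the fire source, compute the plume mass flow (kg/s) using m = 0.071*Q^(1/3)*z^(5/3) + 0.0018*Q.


Q^(1/3) = 13.648
z^(5/3) = 41.519
First term = 0.071 * 13.648 * 41.519 = 40.233
Second term = 0.0018 * 2542.175 = 4.5759
m = 44.809 kg/s

44.809 kg/s


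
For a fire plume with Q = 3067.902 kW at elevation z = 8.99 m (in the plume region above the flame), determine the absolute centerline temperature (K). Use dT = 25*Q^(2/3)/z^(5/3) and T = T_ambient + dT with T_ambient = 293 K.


Q^(2/3) = 211.14
z^(5/3) = 38.869
dT = 25 * 211.14 / 38.869 = 135.80 K
T = 293 + 135.80 = 428.80 K

428.80 K


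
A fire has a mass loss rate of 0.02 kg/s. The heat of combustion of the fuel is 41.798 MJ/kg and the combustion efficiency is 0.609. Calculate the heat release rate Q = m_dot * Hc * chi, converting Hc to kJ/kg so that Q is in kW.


Hc = 41.798 MJ/kg = 41.798 * 1000 kJ/kg = 41798 kJ/kg
Q = 0.02 kg/s * 41798 kJ/kg * 0.609 = 509.10 kW

509.10 kW


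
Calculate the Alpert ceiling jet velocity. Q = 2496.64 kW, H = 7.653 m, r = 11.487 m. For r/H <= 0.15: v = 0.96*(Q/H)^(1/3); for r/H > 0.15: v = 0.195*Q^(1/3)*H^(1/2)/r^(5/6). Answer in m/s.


r/H = 11.487 / 7.653 = 1.5010
r/H > 0.15, so v = 0.195*Q^(1/3)*H^(1/2)/r^(5/6)
Q^(1/3) = 13.566
H^(1/2) = 2.7664
r^(5/6) = 7.6473
v = 0.195 * 13.566 * 2.7664 / 7.6473 = 0.95697 m/s

0.95697 m/s


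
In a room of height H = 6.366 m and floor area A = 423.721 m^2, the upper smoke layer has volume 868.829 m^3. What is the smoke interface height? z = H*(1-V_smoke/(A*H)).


V/(A*H) = 0.32210
1 - 0.32210 = 0.67790
z = 6.366 * 0.67790 = 4.3155 m

4.3155 m


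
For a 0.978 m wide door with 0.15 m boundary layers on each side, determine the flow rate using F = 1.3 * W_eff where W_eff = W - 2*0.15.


W_eff = 0.978 - 0.30 = 0.678 m
F = 1.3 * 0.678 = 0.88140 persons/s

0.88140 persons/s


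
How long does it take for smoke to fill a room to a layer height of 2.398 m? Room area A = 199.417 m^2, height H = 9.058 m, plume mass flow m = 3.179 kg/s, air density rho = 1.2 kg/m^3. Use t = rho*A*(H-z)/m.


H - z = 6.66 m
t = 1.2 * 199.417 * 6.66 / 3.179 = 501.33 s

501.33 s


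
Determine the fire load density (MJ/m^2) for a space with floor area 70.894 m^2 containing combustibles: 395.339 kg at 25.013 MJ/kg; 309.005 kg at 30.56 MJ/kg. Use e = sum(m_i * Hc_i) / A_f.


Total energy = 395.339*25.013 + 309.005*30.56
= 9888.614 + 9443.193
= 19331.81 MJ
e = 19331.81 / 70.894 = 272.69 MJ/m^2

272.69 MJ/m^2


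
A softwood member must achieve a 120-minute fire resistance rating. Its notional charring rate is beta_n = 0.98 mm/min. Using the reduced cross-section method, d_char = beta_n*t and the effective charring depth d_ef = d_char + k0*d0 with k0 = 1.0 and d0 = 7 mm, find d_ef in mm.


d_char = 0.98 * 120 = 117.6 mm
d_ef = 117.6 + 1.0*7 = 124.6 mm

124.6 mm


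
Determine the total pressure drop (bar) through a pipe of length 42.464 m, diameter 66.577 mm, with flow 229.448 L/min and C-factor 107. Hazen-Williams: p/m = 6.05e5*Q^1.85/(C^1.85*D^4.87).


Q^1.85 = 23295
C^1.85 = 5680.2
D^4.87 = 7.5786e+08
p/m = 0.0032740 bar/m
p_total = 0.0032740 * 42.464 = 0.13903 bar

0.13903 bar


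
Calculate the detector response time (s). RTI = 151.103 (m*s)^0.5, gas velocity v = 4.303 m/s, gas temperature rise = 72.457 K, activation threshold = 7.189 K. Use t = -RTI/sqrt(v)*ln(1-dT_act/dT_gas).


dT_act/dT_gas = 0.099217
ln(1 - 0.099217) = -0.10449
t = -151.103 / sqrt(4.303) * -0.10449 = 7.6115 s

7.6115 s


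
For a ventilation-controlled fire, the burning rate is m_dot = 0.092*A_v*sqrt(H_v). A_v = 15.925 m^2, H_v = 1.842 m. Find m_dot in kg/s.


sqrt(H_v) = 1.3572
m_dot = 0.092 * 15.925 * 1.3572 = 1.9884 kg/s

1.9884 kg/s


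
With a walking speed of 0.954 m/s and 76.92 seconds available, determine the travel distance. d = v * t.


d = 0.954 * 76.92 = 73.382 m

73.382 m


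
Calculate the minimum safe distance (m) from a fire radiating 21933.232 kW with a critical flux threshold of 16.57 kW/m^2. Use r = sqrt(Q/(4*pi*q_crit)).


4*pi*q_crit = 208.22
Q/(4*pi*q_crit) = 105.33
r = sqrt(105.33) = 10.263 m

10.263 m


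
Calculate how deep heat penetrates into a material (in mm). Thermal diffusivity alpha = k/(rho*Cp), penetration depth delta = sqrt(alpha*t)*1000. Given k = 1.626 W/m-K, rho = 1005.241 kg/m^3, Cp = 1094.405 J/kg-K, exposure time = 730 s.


alpha = 1.626 / (1005.241 * 1094.405) = 1.4780e-06 m^2/s
alpha * t = 0.0010789
delta = sqrt(0.0010789) * 1000 = 32.847 mm

32.847 mm


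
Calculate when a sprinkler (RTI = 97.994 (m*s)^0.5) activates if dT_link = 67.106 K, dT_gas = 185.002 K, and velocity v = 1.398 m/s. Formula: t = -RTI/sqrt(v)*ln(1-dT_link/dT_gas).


dT_link/dT_gas = 0.36273
ln(1 - 0.36273) = -0.45056
t = -97.994 / sqrt(1.398) * -0.45056 = 37.342 s

37.342 s


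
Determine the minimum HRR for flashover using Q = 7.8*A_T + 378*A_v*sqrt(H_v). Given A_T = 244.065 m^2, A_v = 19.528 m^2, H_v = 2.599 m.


7.8*A_T = 1903.707
sqrt(H_v) = 1.6121
378*A_v*sqrt(H_v) = 11900
Q = 1903.707 + 11900 = 13804 kW

13804 kW


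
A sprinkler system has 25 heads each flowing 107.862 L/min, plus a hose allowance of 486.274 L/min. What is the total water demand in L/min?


Sprinkler demand = 25 * 107.862 = 2696.55 L/min
Total = 2696.55 + 486.274 = 3182.824 L/min

3182.824 L/min


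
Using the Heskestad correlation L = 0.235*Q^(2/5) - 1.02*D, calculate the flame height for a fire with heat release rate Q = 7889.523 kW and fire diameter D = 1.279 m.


Q^(2/5) = 36.209
0.235 * Q^(2/5) = 8.5092
1.02 * D = 1.3046
L = 7.2046 m

7.2046 m


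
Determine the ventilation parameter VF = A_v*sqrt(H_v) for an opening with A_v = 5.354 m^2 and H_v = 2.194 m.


sqrt(H_v) = 1.4812
VF = 5.354 * 1.4812 = 7.9304 m^(5/2)

7.9304 m^(5/2)


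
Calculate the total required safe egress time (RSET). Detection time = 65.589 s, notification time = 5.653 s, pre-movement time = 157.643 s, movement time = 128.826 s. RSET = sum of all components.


Total = 65.589 + 5.653 + 157.643 + 128.826 = 357.711 s

357.711 s


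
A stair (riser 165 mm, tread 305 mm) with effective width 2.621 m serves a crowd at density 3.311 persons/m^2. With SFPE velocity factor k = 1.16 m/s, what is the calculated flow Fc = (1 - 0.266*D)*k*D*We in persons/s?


1 - 0.266*D = 1 - 0.266*3.311 = 0.11927
Fs = 0.11927 * 1.16 * 3.311 = 0.45810 persons/(s*m)
Fc = 0.45810 * 2.621 = 1.2007 persons/s

1.2007 persons/s


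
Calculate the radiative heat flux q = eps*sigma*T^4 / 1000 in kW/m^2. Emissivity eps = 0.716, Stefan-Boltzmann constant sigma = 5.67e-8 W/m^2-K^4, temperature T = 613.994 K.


T^4 = 1.4212e+11
q = 0.716 * 5.67e-8 * 1.4212e+11 / 1000 = 5.7697 kW/m^2

5.7697 kW/m^2


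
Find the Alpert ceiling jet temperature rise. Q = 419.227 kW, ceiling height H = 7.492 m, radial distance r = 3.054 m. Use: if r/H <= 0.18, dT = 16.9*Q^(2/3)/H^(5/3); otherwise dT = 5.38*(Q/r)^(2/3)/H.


r/H = 3.054 / 7.492 = 0.40763
r/H > 0.18, so dT = 5.38*(Q/r)^(2/3)/H
Q/r = 137.27
(Q/r)^(2/3) = 26.611
dT = 5.38 * 26.611 / 7.492 = 19.109 K

19.109 K


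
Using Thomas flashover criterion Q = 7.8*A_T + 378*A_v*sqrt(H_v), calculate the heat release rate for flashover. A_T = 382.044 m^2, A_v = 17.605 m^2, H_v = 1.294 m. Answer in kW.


7.8*A_T = 2979.9
sqrt(H_v) = 1.1375
378*A_v*sqrt(H_v) = 7570.0
Q = 2979.9 + 7570.0 = 10550 kW

10550 kW


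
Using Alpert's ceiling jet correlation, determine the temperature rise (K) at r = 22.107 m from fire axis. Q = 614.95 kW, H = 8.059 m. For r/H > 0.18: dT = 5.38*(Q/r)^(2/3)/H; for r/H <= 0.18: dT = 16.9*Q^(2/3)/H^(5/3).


r/H = 22.107 / 8.059 = 2.7431
r/H > 0.18, so dT = 5.38*(Q/r)^(2/3)/H
Q/r = 27.817
(Q/r)^(2/3) = 9.1806
dT = 5.38 * 9.1806 / 8.059 = 6.1288 K

6.1288 K


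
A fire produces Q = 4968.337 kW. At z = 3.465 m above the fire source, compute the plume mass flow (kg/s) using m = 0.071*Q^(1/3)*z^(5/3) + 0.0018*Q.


Q^(1/3) = 17.064
z^(5/3) = 7.9342
First term = 0.071 * 17.064 * 7.9342 = 9.6125
Second term = 0.0018 * 4968.337 = 8.9430
m = 18.555 kg/s

18.555 kg/s


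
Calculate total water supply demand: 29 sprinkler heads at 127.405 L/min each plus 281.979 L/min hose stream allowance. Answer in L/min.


Sprinkler demand = 29 * 127.405 = 3694.745 L/min
Total = 3694.745 + 281.979 = 3976.724 L/min

3976.724 L/min


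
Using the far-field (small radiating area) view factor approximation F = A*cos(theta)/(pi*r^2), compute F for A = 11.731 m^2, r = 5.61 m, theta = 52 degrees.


cos(52 deg) = 0.61566
pi*r^2 = 98.873
F = 11.731 * 0.61566 / 98.873 = 0.073047

0.073047


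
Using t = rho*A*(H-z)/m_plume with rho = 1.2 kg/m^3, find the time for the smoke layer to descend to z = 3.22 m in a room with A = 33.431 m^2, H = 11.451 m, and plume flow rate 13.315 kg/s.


H - z = 8.231 m
t = 1.2 * 33.431 * 8.231 / 13.315 = 24.799 s

24.799 s


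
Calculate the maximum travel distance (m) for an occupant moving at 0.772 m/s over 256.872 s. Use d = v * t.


d = 0.772 * 256.872 = 198.31 m

198.31 m


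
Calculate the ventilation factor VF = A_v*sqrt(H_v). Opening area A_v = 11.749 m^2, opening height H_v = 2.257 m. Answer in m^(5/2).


sqrt(H_v) = 1.5023
VF = 11.749 * 1.5023 = 17.651 m^(5/2)

17.651 m^(5/2)


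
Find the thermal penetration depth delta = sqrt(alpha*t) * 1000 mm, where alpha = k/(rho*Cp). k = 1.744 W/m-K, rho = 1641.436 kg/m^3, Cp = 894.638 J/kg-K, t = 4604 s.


alpha = 1.744 / (1641.436 * 894.638) = 1.1876e-06 m^2/s
alpha * t = 0.0054678
delta = sqrt(0.0054678) * 1000 = 73.944 mm

73.944 mm


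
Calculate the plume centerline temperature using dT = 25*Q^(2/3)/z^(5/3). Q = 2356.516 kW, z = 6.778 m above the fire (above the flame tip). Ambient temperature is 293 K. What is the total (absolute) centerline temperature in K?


Q^(2/3) = 177.08
z^(5/3) = 24.276
dT = 25 * 177.08 / 24.276 = 182.37 K
T = 293 + 182.37 = 475.37 K

475.37 K


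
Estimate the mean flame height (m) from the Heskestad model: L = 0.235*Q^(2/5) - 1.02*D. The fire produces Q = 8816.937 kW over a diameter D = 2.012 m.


Q^(2/5) = 37.855
0.235 * Q^(2/5) = 8.8960
1.02 * D = 2.0522
L = 6.8438 m

6.8438 m


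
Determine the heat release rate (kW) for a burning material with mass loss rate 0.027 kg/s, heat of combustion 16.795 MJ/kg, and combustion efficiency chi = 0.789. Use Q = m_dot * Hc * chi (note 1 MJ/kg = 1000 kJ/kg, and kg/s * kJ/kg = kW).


Hc = 16.795 MJ/kg = 16.795 * 1000 kJ/kg = 16795 kJ/kg
Q = 0.027 kg/s * 16795 kJ/kg * 0.789 = 357.78 kW

357.78 kW


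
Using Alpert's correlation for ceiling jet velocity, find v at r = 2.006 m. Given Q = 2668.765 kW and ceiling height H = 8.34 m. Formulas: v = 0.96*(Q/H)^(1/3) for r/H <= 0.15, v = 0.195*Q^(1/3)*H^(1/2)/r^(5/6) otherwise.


r/H = 2.006 / 8.34 = 0.24053
r/H > 0.15, so v = 0.195*Q^(1/3)*H^(1/2)/r^(5/6)
Q^(1/3) = 13.871
H^(1/2) = 2.8879
r^(5/6) = 1.7863
v = 0.195 * 13.871 * 2.8879 / 1.7863 = 4.3730 m/s

4.3730 m/s


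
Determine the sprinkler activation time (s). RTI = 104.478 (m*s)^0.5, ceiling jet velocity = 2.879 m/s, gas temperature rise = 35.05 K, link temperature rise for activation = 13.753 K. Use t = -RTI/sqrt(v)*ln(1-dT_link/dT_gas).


dT_link/dT_gas = 0.39238
ln(1 - 0.39238) = -0.49821
t = -104.478 / sqrt(2.879) * -0.49821 = 30.677 s

30.677 s


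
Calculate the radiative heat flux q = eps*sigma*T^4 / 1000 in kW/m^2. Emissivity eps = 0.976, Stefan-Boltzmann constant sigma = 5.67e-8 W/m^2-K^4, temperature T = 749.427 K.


T^4 = 3.1544e+11
q = 0.976 * 5.67e-8 * 3.1544e+11 / 1000 = 17.456 kW/m^2

17.456 kW/m^2


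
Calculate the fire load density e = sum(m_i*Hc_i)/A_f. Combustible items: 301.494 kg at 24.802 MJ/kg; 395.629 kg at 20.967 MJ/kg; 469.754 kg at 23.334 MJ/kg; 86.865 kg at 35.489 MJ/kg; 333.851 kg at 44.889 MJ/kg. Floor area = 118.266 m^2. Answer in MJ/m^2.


Total energy = 301.494*24.802 + 395.629*20.967 + 469.754*23.334 + 86.865*35.489 + 333.851*44.889
= 7477.654 + 8295.153 + 10961.24 + 3082.752 + 14986.24
= 44803.04 MJ
e = 44803.04 / 118.266 = 378.83 MJ/m^2

378.83 MJ/m^2


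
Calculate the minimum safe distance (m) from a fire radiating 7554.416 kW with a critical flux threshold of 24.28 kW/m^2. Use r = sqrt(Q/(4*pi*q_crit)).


4*pi*q_crit = 305.11
Q/(4*pi*q_crit) = 24.760
r = sqrt(24.760) = 4.9759 m

4.9759 m


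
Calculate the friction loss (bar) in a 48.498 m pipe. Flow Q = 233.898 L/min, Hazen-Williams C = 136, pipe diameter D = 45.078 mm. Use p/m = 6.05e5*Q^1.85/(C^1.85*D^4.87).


Q^1.85 = 24138
C^1.85 = 8852.1
D^4.87 = 1.1345e+08
p/m = 0.014541 bar/m
p_total = 0.014541 * 48.498 = 0.70522 bar

0.70522 bar


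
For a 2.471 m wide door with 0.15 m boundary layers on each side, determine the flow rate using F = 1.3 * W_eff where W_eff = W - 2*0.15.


W_eff = 2.471 - 0.30 = 2.171 m
F = 1.3 * 2.171 = 2.8223 persons/s

2.8223 persons/s


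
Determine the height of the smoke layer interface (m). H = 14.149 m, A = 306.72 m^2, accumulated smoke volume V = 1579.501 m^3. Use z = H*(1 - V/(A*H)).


V/(A*H) = 0.36396
1 - 0.36396 = 0.63604
z = 14.149 * 0.63604 = 8.9993 m

8.9993 m


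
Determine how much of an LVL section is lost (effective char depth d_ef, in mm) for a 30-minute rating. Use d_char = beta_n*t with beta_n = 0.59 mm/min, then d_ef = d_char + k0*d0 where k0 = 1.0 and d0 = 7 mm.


d_char = 0.59 * 30 = 17.7 mm
d_ef = 17.7 + 1.0*7 = 24.7 mm

24.7 mm


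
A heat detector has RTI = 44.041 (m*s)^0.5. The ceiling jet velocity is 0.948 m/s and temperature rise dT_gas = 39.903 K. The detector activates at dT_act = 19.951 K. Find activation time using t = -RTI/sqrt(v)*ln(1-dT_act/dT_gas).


dT_act/dT_gas = 0.49999
ln(1 - 0.49999) = -0.69312
t = -44.041 / sqrt(0.948) * -0.69312 = 31.352 s

31.352 s


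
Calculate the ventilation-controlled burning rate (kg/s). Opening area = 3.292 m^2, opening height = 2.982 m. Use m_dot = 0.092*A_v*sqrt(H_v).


sqrt(H_v) = 1.7268
m_dot = 0.092 * 3.292 * 1.7268 = 0.52300 kg/s

0.52300 kg/s


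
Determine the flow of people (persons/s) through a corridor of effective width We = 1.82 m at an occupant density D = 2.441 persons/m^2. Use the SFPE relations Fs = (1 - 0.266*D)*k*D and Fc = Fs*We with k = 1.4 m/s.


1 - 0.266*D = 1 - 0.266*2.441 = 0.35069
Fs = 0.35069 * 1.4 * 2.441 = 1.1985 persons/(s*m)
Fc = 1.1985 * 1.82 = 2.1812 persons/s

2.1812 persons/s


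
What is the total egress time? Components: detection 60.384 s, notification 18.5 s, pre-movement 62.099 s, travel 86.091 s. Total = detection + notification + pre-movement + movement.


Total = 60.384 + 18.5 + 62.099 + 86.091 = 227.074 s

227.074 s


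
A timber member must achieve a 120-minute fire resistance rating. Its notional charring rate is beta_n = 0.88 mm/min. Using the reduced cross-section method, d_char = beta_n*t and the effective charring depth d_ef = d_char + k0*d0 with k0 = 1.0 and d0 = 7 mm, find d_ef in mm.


d_char = 0.88 * 120 = 105.6 mm
d_ef = 105.6 + 1.0*7 = 112.6 mm

112.6 mm


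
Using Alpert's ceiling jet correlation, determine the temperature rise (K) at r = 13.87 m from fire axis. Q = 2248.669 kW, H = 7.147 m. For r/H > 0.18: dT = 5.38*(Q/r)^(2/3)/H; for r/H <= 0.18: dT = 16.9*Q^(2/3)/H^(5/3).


r/H = 13.87 / 7.147 = 1.9407
r/H > 0.18, so dT = 5.38*(Q/r)^(2/3)/H
Q/r = 162.12
(Q/r)^(2/3) = 29.733
dT = 5.38 * 29.733 / 7.147 = 22.382 K

22.382 K


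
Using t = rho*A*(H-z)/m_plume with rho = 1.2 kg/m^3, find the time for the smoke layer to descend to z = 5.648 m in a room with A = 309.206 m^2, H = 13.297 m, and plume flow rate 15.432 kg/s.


H - z = 7.649 m
t = 1.2 * 309.206 * 7.649 / 15.432 = 183.91 s

183.91 s


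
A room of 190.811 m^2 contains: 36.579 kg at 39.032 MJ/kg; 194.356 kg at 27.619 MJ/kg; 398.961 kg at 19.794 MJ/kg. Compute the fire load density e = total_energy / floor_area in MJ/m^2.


Total energy = 36.579*39.032 + 194.356*27.619 + 398.961*19.794
= 1427.752 + 5367.918 + 7897.034
= 14692.70 MJ
e = 14692.70 / 190.811 = 77.001 MJ/m^2

77.001 MJ/m^2


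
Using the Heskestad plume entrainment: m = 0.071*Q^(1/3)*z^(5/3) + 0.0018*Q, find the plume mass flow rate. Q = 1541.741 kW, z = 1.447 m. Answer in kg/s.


Q^(1/3) = 11.552
z^(5/3) = 1.8512
First term = 0.071 * 11.552 * 1.8512 = 1.5184
Second term = 0.0018 * 1541.741 = 2.7751
m = 4.2935 kg/s

4.2935 kg/s


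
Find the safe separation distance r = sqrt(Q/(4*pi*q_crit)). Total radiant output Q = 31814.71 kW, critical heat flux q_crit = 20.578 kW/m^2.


4*pi*q_crit = 258.59
Q/(4*pi*q_crit) = 123.03
r = sqrt(123.03) = 11.092 m

11.092 m


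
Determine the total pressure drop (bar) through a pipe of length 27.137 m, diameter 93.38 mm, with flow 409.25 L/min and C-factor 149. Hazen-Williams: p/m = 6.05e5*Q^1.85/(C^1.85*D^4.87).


Q^1.85 = 67948
C^1.85 = 10481
D^4.87 = 3.9367e+09
p/m = 0.00099633 bar/m
p_total = 0.00099633 * 27.137 = 0.027037 bar

0.027037 bar


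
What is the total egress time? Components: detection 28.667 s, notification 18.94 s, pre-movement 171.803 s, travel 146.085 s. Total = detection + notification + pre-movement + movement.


Total = 28.667 + 18.94 + 171.803 + 146.085 = 365.495 s

365.495 s


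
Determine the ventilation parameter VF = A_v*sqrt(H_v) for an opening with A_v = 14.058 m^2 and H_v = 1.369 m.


sqrt(H_v) = 1.1700
VF = 14.058 * 1.1700 = 16.448 m^(5/2)

16.448 m^(5/2)


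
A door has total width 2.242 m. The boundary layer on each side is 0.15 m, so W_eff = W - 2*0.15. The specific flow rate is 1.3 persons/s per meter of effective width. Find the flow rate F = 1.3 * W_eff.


W_eff = 2.242 - 0.30 = 1.942 m
F = 1.3 * 1.942 = 2.5246 persons/s

2.5246 persons/s


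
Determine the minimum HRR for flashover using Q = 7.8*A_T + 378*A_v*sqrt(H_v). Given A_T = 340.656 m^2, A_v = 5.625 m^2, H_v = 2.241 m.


7.8*A_T = 2657.1
sqrt(H_v) = 1.4970
378*A_v*sqrt(H_v) = 3183.0
Q = 2657.1 + 3183.0 = 5840.1 kW

5840.1 kW


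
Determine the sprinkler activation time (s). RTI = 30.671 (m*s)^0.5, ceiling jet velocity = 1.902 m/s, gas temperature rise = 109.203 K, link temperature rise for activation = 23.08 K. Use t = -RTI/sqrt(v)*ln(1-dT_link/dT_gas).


dT_link/dT_gas = 0.21135
ln(1 - 0.21135) = -0.23743
t = -30.671 / sqrt(1.902) * -0.23743 = 5.2803 s

5.2803 s


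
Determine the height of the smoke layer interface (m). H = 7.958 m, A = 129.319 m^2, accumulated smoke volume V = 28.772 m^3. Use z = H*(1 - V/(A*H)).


V/(A*H) = 0.027958
1 - 0.027958 = 0.97204
z = 7.958 * 0.97204 = 7.7355 m

7.7355 m


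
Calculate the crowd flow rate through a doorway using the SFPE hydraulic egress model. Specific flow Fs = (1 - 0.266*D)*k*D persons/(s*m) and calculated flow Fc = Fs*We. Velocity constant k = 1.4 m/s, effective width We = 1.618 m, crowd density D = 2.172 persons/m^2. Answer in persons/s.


1 - 0.266*D = 1 - 0.266*2.172 = 0.42225
Fs = 0.42225 * 1.4 * 2.172 = 1.2840 persons/(s*m)
Fc = 1.2840 * 1.618 = 2.0775 persons/s

2.0775 persons/s


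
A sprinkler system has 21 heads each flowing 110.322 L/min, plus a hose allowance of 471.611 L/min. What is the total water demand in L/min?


Sprinkler demand = 21 * 110.322 = 2316.762 L/min
Total = 2316.762 + 471.611 = 2788.373 L/min

2788.373 L/min


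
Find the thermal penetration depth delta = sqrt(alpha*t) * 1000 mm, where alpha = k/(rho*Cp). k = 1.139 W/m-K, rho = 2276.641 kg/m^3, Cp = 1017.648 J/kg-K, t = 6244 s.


alpha = 1.139 / (2276.641 * 1017.648) = 4.9162e-07 m^2/s
alpha * t = 0.0030697
delta = sqrt(0.0030697) * 1000 = 55.405 mm

55.405 mm


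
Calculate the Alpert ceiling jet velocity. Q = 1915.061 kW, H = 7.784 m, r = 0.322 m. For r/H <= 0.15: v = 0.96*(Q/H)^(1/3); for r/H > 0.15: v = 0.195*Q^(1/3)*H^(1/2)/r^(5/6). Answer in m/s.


r/H = 0.322 / 7.784 = 0.041367
r/H <= 0.15, so v = 0.96*(Q/H)^(1/3)
Q/H = 246.03
(Q/H)^(1/3) = 6.2660
v = 0.96 * 6.2660 = 6.0154 m/s

6.0154 m/s


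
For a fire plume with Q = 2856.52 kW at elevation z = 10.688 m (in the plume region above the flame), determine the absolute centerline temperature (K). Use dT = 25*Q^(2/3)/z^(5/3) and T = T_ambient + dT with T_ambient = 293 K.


Q^(2/3) = 201.32
z^(5/3) = 51.859
dT = 25 * 201.32 / 51.859 = 97.052 K
T = 293 + 97.052 = 390.05 K

390.05 K


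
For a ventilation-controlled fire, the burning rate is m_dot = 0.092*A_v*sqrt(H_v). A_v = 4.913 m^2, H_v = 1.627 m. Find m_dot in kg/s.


sqrt(H_v) = 1.2755
m_dot = 0.092 * 4.913 * 1.2755 = 0.57654 kg/s

0.57654 kg/s


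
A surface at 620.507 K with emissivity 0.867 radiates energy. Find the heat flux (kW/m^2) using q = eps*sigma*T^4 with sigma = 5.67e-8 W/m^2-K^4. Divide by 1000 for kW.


T^4 = 1.4825e+11
q = 0.867 * 5.67e-8 * 1.4825e+11 / 1000 = 7.2877 kW/m^2

7.2877 kW/m^2


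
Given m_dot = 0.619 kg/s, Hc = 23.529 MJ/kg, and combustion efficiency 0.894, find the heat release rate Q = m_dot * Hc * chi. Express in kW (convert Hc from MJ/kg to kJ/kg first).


Hc = 23.529 MJ/kg = 23.529 * 1000 kJ/kg = 23529 kJ/kg
Q = 0.619 kg/s * 23529 kJ/kg * 0.894 = 13021 kW

13021 kW


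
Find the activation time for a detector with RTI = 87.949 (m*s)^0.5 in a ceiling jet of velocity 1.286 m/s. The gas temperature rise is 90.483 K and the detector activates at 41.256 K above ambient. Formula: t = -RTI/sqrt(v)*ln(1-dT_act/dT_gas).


dT_act/dT_gas = 0.45595
ln(1 - 0.45595) = -0.60872
t = -87.949 / sqrt(1.286) * -0.60872 = 47.209 s

47.209 s


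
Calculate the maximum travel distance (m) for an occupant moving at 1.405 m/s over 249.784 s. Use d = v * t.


d = 1.405 * 249.784 = 350.95 m

350.95 m


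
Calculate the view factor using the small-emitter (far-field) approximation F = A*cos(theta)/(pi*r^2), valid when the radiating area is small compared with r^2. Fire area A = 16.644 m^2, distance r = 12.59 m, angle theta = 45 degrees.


cos(45 deg) = 0.70711
pi*r^2 = 497.97
F = 16.644 * 0.70711 / 497.97 = 0.023634

0.023634


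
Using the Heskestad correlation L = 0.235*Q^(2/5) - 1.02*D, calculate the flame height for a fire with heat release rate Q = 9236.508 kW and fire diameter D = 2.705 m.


Q^(2/5) = 38.566
0.235 * Q^(2/5) = 9.0630
1.02 * D = 2.7591
L = 6.3039 m

6.3039 m


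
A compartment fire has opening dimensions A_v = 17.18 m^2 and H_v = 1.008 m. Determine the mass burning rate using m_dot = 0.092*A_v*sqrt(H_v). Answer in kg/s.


sqrt(H_v) = 1.0040
m_dot = 0.092 * 17.18 * 1.0040 = 1.5869 kg/s

1.5869 kg/s


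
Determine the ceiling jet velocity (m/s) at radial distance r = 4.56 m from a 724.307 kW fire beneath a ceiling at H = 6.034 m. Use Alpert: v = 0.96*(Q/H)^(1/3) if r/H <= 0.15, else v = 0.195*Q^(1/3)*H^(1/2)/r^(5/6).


r/H = 4.56 / 6.034 = 0.75572
r/H > 0.15, so v = 0.195*Q^(1/3)*H^(1/2)/r^(5/6)
Q^(1/3) = 8.9806
H^(1/2) = 2.4564
r^(5/6) = 3.5411
v = 0.195 * 8.9806 * 2.4564 / 3.5411 = 1.2148 m/s

1.2148 m/s


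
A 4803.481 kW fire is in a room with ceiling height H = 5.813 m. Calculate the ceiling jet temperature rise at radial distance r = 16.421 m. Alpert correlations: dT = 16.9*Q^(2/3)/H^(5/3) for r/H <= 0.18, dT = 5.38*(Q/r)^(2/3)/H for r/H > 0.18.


r/H = 16.421 / 5.813 = 2.8249
r/H > 0.18, so dT = 5.38*(Q/r)^(2/3)/H
Q/r = 292.52
(Q/r)^(2/3) = 44.066
dT = 5.38 * 44.066 / 5.813 = 40.784 K

40.784 K


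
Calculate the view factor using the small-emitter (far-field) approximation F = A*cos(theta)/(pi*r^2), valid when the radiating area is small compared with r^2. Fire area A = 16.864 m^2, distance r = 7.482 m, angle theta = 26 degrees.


cos(26 deg) = 0.89879
pi*r^2 = 175.87
F = 16.864 * 0.89879 / 175.87 = 0.086186

0.086186


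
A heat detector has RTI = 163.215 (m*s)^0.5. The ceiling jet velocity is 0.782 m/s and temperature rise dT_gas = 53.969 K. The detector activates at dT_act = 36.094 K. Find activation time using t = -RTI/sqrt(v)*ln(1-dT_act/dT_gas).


dT_act/dT_gas = 0.66879
ln(1 - 0.66879) = -1.1050
t = -163.215 / sqrt(0.782) * -1.1050 = 203.95 s

203.95 s


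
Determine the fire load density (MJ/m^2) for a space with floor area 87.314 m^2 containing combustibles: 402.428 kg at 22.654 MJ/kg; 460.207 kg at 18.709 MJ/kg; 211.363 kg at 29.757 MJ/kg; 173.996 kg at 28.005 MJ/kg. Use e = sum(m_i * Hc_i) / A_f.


Total energy = 402.428*22.654 + 460.207*18.709 + 211.363*29.757 + 173.996*28.005
= 9116.604 + 8610.013 + 6289.529 + 4872.758
= 28888.90 MJ
e = 28888.90 / 87.314 = 330.86 MJ/m^2

330.86 MJ/m^2


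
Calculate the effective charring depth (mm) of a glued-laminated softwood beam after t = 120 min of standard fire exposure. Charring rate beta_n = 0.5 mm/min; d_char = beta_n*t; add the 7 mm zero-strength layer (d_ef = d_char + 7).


d_char = 0.5 * 120 = 60 mm
d_ef = 60 + 1.0*7 = 67 mm

67 mm


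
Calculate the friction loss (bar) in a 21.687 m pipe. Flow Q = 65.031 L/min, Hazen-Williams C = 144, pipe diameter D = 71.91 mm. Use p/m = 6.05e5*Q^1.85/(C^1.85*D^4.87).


Q^1.85 = 2260.9
C^1.85 = 9839.4
D^4.87 = 1.1030e+09
p/m = 0.00012604 bar/m
p_total = 0.00012604 * 21.687 = 0.0027333 bar

0.0027333 bar


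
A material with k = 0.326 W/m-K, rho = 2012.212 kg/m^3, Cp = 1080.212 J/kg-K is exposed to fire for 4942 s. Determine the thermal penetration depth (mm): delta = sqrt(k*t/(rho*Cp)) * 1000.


alpha = 0.326 / (2012.212 * 1080.212) = 1.4998e-07 m^2/s
alpha * t = 0.00074120
delta = sqrt(0.00074120) * 1000 = 27.225 mm

27.225 mm


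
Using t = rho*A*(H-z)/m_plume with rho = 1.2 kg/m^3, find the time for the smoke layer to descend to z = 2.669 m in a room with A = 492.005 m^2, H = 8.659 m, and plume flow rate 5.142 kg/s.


H - z = 5.99 m
t = 1.2 * 492.005 * 5.99 / 5.142 = 687.77 s

687.77 s


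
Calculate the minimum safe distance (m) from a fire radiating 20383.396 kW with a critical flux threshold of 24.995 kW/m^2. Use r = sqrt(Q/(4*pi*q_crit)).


4*pi*q_crit = 314.10
Q/(4*pi*q_crit) = 64.895
r = sqrt(64.895) = 8.0558 m

8.0558 m


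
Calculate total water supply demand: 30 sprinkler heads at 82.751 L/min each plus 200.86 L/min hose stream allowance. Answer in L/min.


Sprinkler demand = 30 * 82.751 = 2482.53 L/min
Total = 2482.53 + 200.86 = 2683.39 L/min

2683.39 L/min


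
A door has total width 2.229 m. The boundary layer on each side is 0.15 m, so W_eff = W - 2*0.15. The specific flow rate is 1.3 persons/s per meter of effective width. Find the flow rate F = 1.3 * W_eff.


W_eff = 2.229 - 0.30 = 1.929 m
F = 1.3 * 1.929 = 2.5077 persons/s

2.5077 persons/s


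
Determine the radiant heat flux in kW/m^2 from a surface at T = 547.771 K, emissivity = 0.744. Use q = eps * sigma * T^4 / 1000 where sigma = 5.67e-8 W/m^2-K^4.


T^4 = 9.0032e+10
q = 0.744 * 5.67e-8 * 9.0032e+10 / 1000 = 3.7980 kW/m^2

3.7980 kW/m^2


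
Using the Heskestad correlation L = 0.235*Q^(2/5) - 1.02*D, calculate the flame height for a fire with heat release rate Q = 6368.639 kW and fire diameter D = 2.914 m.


Q^(2/5) = 33.237
0.235 * Q^(2/5) = 7.8106
1.02 * D = 2.9723
L = 4.8384 m

4.8384 m


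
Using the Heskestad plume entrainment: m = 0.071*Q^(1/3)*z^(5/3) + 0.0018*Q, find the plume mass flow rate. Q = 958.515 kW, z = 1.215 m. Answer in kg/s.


Q^(1/3) = 9.8598
z^(5/3) = 1.3834
First term = 0.071 * 9.8598 * 1.3834 = 0.96847
Second term = 0.0018 * 958.515 = 1.7253
m = 2.6938 kg/s

2.6938 kg/s


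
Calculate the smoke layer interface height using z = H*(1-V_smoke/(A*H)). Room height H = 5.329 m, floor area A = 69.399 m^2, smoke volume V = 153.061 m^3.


V/(A*H) = 0.41387
1 - 0.41387 = 0.58613
z = 5.329 * 0.58613 = 3.1235 m

3.1235 m


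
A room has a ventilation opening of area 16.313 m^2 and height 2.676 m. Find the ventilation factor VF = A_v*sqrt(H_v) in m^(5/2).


sqrt(H_v) = 1.6358
VF = 16.313 * 1.6358 = 26.686 m^(5/2)

26.686 m^(5/2)


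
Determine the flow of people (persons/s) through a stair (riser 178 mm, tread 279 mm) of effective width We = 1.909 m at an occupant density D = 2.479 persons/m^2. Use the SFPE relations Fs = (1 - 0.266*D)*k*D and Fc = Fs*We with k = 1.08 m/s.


1 - 0.266*D = 1 - 0.266*2.479 = 0.34059
Fs = 0.34059 * 1.08 * 2.479 = 0.91186 persons/(s*m)
Fc = 0.91186 * 1.909 = 1.7407 persons/s

1.7407 persons/s


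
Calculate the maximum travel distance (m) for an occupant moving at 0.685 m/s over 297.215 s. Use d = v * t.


d = 0.685 * 297.215 = 203.59 m

203.59 m


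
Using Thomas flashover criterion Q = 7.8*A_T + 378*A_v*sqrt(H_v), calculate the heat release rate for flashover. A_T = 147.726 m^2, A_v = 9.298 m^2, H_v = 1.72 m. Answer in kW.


7.8*A_T = 1152.3
sqrt(H_v) = 1.3115
378*A_v*sqrt(H_v) = 4609.4
Q = 1152.3 + 4609.4 = 5761.7 kW

5761.7 kW


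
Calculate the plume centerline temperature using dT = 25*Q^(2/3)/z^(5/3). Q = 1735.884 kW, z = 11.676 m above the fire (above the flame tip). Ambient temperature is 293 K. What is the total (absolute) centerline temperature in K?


Q^(2/3) = 144.44
z^(5/3) = 60.093
dT = 25 * 144.44 / 60.093 = 60.089 K
T = 293 + 60.089 = 353.09 K

353.09 K


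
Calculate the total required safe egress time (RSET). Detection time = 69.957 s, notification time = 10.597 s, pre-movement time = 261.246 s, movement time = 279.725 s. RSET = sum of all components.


Total = 69.957 + 10.597 + 261.246 + 279.725 = 621.525 s

621.525 s


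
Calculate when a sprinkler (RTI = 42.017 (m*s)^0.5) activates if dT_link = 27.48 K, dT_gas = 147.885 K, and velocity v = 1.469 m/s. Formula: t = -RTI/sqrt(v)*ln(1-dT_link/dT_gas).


dT_link/dT_gas = 0.18582
ln(1 - 0.18582) = -0.20557
t = -42.017 / sqrt(1.469) * -0.20557 = 7.1266 s

7.1266 s


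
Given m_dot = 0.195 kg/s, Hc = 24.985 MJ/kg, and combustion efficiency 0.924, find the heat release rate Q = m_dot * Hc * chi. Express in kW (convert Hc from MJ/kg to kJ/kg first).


Hc = 24.985 MJ/kg = 24.985 * 1000 kJ/kg = 24985 kJ/kg
Q = 0.195 kg/s * 24985 kJ/kg * 0.924 = 4501.8 kW

4501.8 kW


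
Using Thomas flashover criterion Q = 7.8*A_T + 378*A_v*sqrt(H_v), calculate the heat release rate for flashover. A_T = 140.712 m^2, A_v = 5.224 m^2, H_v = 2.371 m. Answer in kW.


7.8*A_T = 1097.6
sqrt(H_v) = 1.5398
378*A_v*sqrt(H_v) = 3040.6
Q = 1097.6 + 3040.6 = 4138.2 kW

4138.2 kW


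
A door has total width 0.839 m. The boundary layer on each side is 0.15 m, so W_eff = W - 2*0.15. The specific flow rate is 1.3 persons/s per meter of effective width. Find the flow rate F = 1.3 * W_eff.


W_eff = 0.839 - 0.30 = 0.539 m
F = 1.3 * 0.539 = 0.70070 persons/s

0.70070 persons/s


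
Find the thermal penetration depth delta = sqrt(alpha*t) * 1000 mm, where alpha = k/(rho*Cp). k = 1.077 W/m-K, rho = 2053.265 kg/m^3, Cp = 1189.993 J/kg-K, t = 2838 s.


alpha = 1.077 / (2053.265 * 1189.993) = 4.4078e-07 m^2/s
alpha * t = 0.0012509
delta = sqrt(0.0012509) * 1000 = 35.369 mm

35.369 mm


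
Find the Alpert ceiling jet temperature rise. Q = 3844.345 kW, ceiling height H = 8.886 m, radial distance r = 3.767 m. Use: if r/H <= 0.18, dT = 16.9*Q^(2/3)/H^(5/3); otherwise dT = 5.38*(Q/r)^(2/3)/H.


r/H = 3.767 / 8.886 = 0.42393
r/H > 0.18, so dT = 5.38*(Q/r)^(2/3)/H
Q/r = 1020.5
(Q/r)^(2/3) = 101.36
dT = 5.38 * 101.36 / 8.886 = 61.371 K

61.371 K


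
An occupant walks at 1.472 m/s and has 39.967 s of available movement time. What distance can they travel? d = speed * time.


d = 1.472 * 39.967 = 58.831 m

58.831 m


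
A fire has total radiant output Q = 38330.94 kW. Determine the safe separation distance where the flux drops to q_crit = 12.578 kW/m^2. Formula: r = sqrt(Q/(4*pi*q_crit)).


4*pi*q_crit = 158.06
Q/(4*pi*q_crit) = 242.51
r = sqrt(242.51) = 15.573 m

15.573 m


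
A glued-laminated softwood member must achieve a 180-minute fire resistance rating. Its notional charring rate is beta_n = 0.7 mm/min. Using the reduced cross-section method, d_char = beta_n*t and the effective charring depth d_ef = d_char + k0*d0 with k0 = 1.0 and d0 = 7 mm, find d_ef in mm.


d_char = 0.7 * 180 = 126 mm
d_ef = 126 + 1.0*7 = 133 mm

133 mm
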